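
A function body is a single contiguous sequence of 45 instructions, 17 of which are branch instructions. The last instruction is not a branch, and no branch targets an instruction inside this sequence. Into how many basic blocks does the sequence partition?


With no in-sequence branch targets, the leaders are the first instruction plus the instruction after each branch.
Number of basic blocks = branches + 1
= 17 + 1 = 18

18


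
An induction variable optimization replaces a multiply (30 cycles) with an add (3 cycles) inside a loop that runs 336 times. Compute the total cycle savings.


Per-iteration saving = 30 - 3 = 27
Total saved = 336 * 27 = 9072

9072


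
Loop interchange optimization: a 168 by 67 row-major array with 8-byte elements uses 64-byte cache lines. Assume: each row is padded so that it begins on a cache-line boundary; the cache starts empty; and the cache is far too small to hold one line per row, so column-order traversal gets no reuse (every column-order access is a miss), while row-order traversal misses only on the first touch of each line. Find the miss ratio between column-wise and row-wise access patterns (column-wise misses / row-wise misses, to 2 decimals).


Each row occupies 67 * 8 = 536 bytes and starts on a line boundary, so it spans ceil(536 / 64) = 9 cache lines.
Row-major traversal misses (one per line touched): 168 * ceil(67 * 8 / 64) = 1512
Column-major traversal misses (no reuse, every access misses): 168 * 67 = 11256
Ratio = 11256 / 1512 = 7.44

7.44


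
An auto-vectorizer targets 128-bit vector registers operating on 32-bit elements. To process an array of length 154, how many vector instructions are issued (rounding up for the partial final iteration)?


Width = 128 / 32 = 4 elements per vector op
Iterations = ceil(154 / 4) = 39

39


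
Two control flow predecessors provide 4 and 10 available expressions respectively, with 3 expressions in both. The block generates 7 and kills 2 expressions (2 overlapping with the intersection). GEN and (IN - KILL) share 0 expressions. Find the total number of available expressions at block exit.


IN = intersection of predecessors = 3
IN - KILL = 3 - 2 = 1
|OUT| = |GEN| + |IN - KILL| - |GEN ∩ (IN - KILL)| = 7 + 1 - 0 = 8

8


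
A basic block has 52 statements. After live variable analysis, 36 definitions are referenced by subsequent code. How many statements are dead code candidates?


Dead code = total statements - live definitions
= 52 - 36 = 16

16


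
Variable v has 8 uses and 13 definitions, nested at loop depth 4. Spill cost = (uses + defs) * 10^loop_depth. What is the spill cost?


uses + defs = 8 + 13 = 21
10^4 = 10000
Spill cost = 21 * 10000 = 210000

210000


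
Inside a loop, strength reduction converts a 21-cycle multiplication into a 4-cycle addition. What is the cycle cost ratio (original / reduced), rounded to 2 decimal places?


Ratio = mult_cost / add_cost = 21 / 4 = 5.25

5.25


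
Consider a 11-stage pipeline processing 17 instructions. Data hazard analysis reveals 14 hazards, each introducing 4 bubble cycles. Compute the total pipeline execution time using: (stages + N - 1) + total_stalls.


Base cycles = 11 + 17 - 1 = 27
Total stalls = 14 * 4 = 56
Total = 27 + 56 = 83

83


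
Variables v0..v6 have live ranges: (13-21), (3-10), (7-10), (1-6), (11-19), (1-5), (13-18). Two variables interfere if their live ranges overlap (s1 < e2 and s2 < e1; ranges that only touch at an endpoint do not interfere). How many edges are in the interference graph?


Check all pairs for overlapping intervals.
Two intervals (s1,e1) and (s2,e2) overlap if s1 < e2 and s2 < e1.
v0 (13-21) vs v1..v6: overlaps v4, v6 -> 2
v1 (3-10) vs v2..v6: overlaps v2, v3, v5 -> 3
v2 (7-10) vs v3..v6: overlaps none -> 0
v3 (1-6) vs v4..v6: overlaps v5 -> 1
v4 (11-19) vs v5..v6: overlaps v6 -> 1
v5 (1-5) vs v6: overlaps none -> 0
Total overlapping pairs = 2 + 3 + 0 + 1 + 1 + 0 = 7

7


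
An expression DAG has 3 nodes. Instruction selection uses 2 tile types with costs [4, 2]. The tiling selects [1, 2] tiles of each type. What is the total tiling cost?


Total cost = sum(count_i * cost_i)
= 1*4 + 2*2
= 8

8


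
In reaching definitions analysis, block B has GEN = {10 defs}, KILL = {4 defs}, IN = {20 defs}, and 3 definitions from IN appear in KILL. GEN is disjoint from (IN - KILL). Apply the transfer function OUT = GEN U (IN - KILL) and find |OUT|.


IN - KILL: 20 - 3 = 17 surviving definitions
OUT = GEN + surviving = 10 + 17 = 27

27


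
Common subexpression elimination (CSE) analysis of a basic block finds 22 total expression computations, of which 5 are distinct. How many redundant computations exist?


CSE count = total expressions - unique expressions
= 22 - 5 = 17

17


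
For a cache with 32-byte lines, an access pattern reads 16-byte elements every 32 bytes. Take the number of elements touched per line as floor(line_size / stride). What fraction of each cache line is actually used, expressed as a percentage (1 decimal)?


Elements per cache line = floor(32 / 32) = 1
Bytes used = 1 * 16 = 16
Utilization = 16 / 32 * 100 = 50.0%

50.0


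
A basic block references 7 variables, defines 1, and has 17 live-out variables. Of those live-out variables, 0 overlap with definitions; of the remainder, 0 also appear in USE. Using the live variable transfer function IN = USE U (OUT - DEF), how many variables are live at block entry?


OUT - DEF: 17 - 0 = 17
|IN| = |USE| + |OUT - DEF| - |USE ∩ (OUT - DEF)| = 7 + 17 - 0 = 24

24


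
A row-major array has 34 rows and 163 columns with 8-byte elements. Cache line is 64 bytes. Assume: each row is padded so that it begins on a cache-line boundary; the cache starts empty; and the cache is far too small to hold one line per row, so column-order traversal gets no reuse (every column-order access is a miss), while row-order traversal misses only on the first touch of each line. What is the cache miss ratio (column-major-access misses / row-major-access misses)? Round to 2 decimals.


Each row occupies 163 * 8 = 1304 bytes and starts on a line boundary, so it spans ceil(1304 / 64) = 21 cache lines.
Row-major traversal misses (one per line touched): 34 * ceil(163 * 8 / 64) = 714
Column-major traversal misses (no reuse, every access misses): 34 * 163 = 5542
Ratio = 5542 / 714 = 7.76

7.76


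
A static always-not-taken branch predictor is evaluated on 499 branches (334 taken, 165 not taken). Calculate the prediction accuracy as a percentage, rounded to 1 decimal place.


Predictor: always-not-taken
Correct predictions = 165
Accuracy = 165 / 499 * 100 = 33.1%

33.1


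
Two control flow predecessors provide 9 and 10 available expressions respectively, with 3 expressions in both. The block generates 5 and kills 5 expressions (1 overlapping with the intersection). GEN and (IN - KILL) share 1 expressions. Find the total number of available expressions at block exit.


IN = intersection of predecessors = 3
IN - KILL = 3 - 1 = 2
|OUT| = |GEN| + |IN - KILL| - |GEN ∩ (IN - KILL)| = 5 + 2 - 1 = 6

6


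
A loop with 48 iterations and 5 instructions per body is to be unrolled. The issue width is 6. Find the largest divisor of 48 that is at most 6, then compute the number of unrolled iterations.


Largest divisor of 48 <= 6 is 6
New iterations = 48 / 6 = 8

8


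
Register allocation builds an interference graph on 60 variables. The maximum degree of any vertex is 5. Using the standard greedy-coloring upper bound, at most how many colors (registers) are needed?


Greedy coloring never needs more than (max_degree + 1) colors: when coloring a vertex, at most max_degree neighbors are already colored.
Upper bound = 5 + 1 = 6

6


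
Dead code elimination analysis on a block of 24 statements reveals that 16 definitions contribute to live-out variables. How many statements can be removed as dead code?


Dead code = total statements - live definitions
= 24 - 16 = 8

8


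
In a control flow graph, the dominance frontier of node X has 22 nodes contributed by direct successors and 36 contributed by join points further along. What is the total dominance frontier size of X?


DF(X) = direct successor contributions + join point contributions
= 22 + 36 = 58

58


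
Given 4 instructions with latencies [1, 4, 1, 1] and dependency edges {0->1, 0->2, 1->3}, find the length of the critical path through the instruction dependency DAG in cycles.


Compute longest path through dependency graph: dist(Ik) = max over predecessors of dist + latency(Ik).
dist(I0) = latency 1 = 1
dist(I1) = dist(I0) + 4 = 1 + 4 = 5
dist(I2) = dist(I0) + 1 = 1 + 1 = 2
dist(I3) = dist(I1) + 1 = 5 + 1 = 6
Critical path = max dist = 6

6


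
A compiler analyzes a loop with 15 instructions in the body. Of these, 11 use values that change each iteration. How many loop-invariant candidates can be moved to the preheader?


Invariant candidates = total - loop-dependent
= 15 - 11 = 4

4


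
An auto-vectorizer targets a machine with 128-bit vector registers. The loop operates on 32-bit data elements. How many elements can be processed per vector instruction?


Width = SIMD bits / data type bits
= 128 / 32 = 4

4


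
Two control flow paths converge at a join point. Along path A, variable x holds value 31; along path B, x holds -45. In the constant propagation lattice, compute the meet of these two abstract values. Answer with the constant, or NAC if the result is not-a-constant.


Meet operation: if both paths give the same constant, result is that constant; if they differ, result is NAC (not-a-constant).
Path A: 31, Path B: -45 -> differ
Result: not-a-constant -> NAC

NAC


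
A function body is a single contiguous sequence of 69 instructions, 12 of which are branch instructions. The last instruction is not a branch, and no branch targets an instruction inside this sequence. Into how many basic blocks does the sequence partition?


With no in-sequence branch targets, the leaders are the first instruction plus the instruction after each branch.
Number of basic blocks = branches + 1
= 12 + 1 = 13

13


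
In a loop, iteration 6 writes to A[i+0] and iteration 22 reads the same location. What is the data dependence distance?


Distance = read iteration - write iteration
= 22 - 6 = 16

16


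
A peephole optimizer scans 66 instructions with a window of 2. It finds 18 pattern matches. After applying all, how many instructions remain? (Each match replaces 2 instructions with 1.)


Each match removes 1 instructions.
Total removed = 18 * 1 = 18
Remaining = 66 - 18 = 48

48


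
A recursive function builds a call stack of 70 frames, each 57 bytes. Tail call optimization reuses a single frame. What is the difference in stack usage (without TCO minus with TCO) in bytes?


Without TCO: 70 * 57 = 3990 bytes
With TCO: reuse 1 frame = 57 bytes
Savings = 3990 - 57 = 3933

3933


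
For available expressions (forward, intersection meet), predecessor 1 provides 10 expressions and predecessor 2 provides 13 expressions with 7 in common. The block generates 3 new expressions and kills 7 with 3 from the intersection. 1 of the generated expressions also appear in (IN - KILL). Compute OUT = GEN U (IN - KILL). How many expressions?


IN = intersection of predecessors = 7
IN - KILL = 7 - 3 = 4
|OUT| = |GEN| + |IN - KILL| - |GEN ∩ (IN - KILL)| = 3 + 4 - 1 = 6

6


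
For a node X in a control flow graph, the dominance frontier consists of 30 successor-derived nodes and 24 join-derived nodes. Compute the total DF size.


DF(X) = direct successor contributions + join point contributions
= 30 + 24 = 54

54


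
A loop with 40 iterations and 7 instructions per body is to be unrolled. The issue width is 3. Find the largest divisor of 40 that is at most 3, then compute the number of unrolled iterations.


Largest divisor of 40 <= 3 is 2
New iterations = 40 / 2 = 20

20


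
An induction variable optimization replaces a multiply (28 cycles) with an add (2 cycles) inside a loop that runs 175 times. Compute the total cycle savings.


Per-iteration saving = 28 - 2 = 26
Total saved = 175 * 26 = 4550

4550


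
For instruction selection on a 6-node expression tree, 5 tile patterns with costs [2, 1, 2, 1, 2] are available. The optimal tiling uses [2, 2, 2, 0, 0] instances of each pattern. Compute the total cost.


Total cost = sum(count_i * cost_i)
= 2*2 + 2*1 + 2*2 + 0*1 + 0*2
= 10

10


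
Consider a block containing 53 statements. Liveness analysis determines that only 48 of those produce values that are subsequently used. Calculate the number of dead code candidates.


Dead code = total statements - live definitions
= 53 - 48 = 5

5


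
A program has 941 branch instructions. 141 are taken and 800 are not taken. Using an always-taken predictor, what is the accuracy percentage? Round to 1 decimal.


Predictor: always-taken
Correct predictions = 141
Accuracy = 141 / 941 * 100 = 15.0%

15.0


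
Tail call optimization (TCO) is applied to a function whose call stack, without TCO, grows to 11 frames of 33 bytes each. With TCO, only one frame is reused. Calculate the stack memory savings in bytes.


Without TCO: 11 * 33 = 363 bytes
With TCO: reuse 1 frame = 33 bytes
Savings = 363 - 33 = 330

330


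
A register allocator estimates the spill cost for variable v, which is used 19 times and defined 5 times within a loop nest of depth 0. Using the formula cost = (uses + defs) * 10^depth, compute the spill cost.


uses + defs = 19 + 5 = 24
10^0 = 1
Spill cost = 24 * 1 = 24

24


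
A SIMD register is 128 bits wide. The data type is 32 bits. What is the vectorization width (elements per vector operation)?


Width = SIMD bits / data type bits
= 128 / 32 = 4

4


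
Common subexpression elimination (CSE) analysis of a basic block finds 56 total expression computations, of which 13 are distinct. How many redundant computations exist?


CSE count = total expressions - unique expressions
= 56 - 13 = 43

43


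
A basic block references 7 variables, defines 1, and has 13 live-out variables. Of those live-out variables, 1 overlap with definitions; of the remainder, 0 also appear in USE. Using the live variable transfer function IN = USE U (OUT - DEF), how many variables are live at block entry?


OUT - DEF: 13 - 1 = 12
|IN| = |USE| + |OUT - DEF| - |USE ∩ (OUT - DEF)| = 7 + 12 - 0 = 19

19


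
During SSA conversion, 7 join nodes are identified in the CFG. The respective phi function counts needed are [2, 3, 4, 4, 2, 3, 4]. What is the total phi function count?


Total phi functions = sum of phi functions at each join node
= 2 + 3 + 4 + 4 + 2 + 3 + 4 = 22

22


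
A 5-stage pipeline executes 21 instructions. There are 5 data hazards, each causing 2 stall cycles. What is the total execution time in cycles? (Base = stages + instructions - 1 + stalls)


Base cycles = 5 + 21 - 1 = 25
Total stalls = 5 * 2 = 10
Total = 25 + 10 = 35

35


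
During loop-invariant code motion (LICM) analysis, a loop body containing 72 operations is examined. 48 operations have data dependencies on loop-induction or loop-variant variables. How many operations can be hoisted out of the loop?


Invariant candidates = total - loop-dependent
= 72 - 48 = 24

24


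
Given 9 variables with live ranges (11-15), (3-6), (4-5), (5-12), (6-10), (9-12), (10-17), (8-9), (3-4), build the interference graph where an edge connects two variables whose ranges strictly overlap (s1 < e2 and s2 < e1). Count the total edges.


Check all pairs for overlapping intervals.
Two intervals (s1,e1) and (s2,e2) overlap if s1 < e2 and s2 < e1.
v0 (11-15) vs v1..v8: overlaps v3, v5, v6 -> 3
v1 (3-6) vs v2..v8: overlaps v2, v3, v8 -> 3
v2 (4-5) vs v3..v8: overlaps none -> 0
v3 (5-12) vs v4..v8: overlaps v4, v5, v6, v7 -> 4
v4 (6-10) vs v5..v8: overlaps v5, v7 -> 2
v5 (9-12) vs v6..v8: overlaps v6 -> 1
v6 (10-17) vs v7..v8: overlaps none -> 0
v7 (8-9) vs v8: overlaps none -> 0
Total overlapping pairs = 3 + 3 + 0 + 4 + 2 + 1 + 0 + 0 = 13

13


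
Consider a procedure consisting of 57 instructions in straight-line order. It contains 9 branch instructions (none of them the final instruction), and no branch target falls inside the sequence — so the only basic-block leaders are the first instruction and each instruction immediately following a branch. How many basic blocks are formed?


With no in-sequence branch targets, the leaders are the first instruction plus the instruction after each branch.
Number of basic blocks = branches + 1
= 9 + 1 = 10

10


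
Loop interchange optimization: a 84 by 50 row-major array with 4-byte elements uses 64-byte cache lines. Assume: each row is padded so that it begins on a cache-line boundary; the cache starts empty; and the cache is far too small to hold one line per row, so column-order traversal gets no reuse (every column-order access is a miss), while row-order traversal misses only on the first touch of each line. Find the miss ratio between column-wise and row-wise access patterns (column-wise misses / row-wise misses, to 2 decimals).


Each row occupies 50 * 4 = 200 bytes and starts on a line boundary, so it spans ceil(200 / 64) = 4 cache lines.
Row-major traversal misses (one per line touched): 84 * ceil(50 * 4 / 64) = 336
Column-major traversal misses (no reuse, every access misses): 84 * 50 = 4200
Ratio = 4200 / 336 = 12.5

12.5


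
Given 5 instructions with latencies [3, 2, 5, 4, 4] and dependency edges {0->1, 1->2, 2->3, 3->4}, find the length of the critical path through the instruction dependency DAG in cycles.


Compute longest path through dependency graph: dist(Ik) = max over predecessors of dist + latency(Ik).
dist(I0) = latency 3 = 3
dist(I1) = dist(I0) + 2 = 3 + 2 = 5
dist(I2) = dist(I1) + 5 = 5 + 5 = 10
dist(I3) = dist(I2) + 4 = 10 + 4 = 14
dist(I4) = dist(I3) + 4 = 14 + 4 = 18
Critical path = max dist = 18

18


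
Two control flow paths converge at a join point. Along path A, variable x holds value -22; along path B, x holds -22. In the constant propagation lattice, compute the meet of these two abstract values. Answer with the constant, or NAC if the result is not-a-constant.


Meet operation: if both paths give the same constant, result is that constant; if they differ, result is NAC (not-a-constant).
Path A: -22, Path B: -22 -> equal
Result: constant -> -22

-22


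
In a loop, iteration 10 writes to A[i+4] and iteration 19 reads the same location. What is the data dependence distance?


Distance = read iteration - write iteration
= 19 - 10 = 9

9


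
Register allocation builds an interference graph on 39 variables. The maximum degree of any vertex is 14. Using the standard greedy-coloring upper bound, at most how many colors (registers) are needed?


Greedy coloring never needs more than (max_degree + 1) colors: when coloring a vertex, at most max_degree neighbors are already colored.
Upper bound = 14 + 1 = 15

15


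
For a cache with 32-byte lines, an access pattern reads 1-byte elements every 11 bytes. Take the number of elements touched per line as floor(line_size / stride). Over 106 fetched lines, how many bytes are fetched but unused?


Elements per line = floor(32 / 11) = 2
Bytes used per line = 2 * 1 = 2
Wasted per line = 32 - 2 = 30
Total wasted = 30 * 106 = 3180

3180


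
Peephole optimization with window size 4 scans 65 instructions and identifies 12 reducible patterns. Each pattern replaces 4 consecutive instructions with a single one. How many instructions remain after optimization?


Each match removes 3 instructions.
Total removed = 12 * 3 = 36
Remaining = 65 - 36 = 29

29


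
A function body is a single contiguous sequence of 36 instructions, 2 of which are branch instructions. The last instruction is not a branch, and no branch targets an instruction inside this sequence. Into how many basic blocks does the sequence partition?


With no in-sequence branch targets, the leaders are the first instruction plus the instruction after each branch.
Number of basic blocks = branches + 1
= 2 + 1 = 3

3


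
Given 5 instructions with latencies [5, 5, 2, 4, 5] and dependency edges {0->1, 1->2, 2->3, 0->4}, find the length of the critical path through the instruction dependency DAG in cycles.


Compute longest path through dependency graph: dist(Ik) = max over predecessors of dist + latency(Ik).
dist(I0) = latency 5 = 5
dist(I1) = dist(I0) + 5 = 5 + 5 = 10
dist(I2) = dist(I1) + 2 = 10 + 2 = 12
dist(I3) = dist(I2) + 4 = 12 + 4 = 16
dist(I4) = dist(I0) + 5 = 5 + 5 = 10
Critical path = max dist = 16

16


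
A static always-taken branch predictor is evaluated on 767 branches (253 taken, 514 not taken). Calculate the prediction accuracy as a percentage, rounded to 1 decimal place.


Predictor: always-taken
Correct predictions = 253
Accuracy = 253 / 767 * 100 = 33.0%

33.0


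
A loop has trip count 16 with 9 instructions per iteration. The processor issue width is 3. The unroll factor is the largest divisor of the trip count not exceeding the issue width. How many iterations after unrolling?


Largest divisor of 16 <= 3 is 2
New iterations = 16 / 2 = 8

8


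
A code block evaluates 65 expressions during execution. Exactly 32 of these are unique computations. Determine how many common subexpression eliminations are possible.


CSE count = total expressions - unique expressions
= 65 - 32 = 33

33


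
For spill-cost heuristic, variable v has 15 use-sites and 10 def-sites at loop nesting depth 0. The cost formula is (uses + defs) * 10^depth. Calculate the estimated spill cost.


uses + defs = 15 + 10 = 25
10^0 = 1
Spill cost = 25 * 1 = 25

25


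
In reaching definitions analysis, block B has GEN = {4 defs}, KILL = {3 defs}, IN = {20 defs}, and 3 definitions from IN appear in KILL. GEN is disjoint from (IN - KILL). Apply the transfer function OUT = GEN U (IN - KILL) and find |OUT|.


IN - KILL: 20 - 3 = 17 surviving definitions
OUT = GEN + surviving = 4 + 17 = 21

21


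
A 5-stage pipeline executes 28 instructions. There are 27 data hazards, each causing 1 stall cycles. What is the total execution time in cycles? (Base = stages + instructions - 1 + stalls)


Base cycles = 5 + 28 - 1 = 32
Total stalls = 27 * 1 = 27
Total = 32 + 27 = 59

59


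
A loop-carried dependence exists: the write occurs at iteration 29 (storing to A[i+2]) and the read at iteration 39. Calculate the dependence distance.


Distance = read iteration - write iteration
= 39 - 29 = 10

10


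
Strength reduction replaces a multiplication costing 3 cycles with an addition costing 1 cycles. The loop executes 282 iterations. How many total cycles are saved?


Per-iteration saving = 3 - 1 = 2
Total saved = 282 * 2 = 564

564


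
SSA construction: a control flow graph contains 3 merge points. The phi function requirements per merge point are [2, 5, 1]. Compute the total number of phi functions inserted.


Total phi functions = sum of phi functions at each join node
= 2 + 5 + 1 = 8

8


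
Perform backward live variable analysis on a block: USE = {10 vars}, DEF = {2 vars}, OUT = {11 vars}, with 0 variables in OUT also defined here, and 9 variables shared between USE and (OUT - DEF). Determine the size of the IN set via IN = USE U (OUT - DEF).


OUT - DEF: 11 - 0 = 11
|IN| = |USE| + |OUT - DEF| - |USE ∩ (OUT - DEF)| = 10 + 11 - 9 = 12

12


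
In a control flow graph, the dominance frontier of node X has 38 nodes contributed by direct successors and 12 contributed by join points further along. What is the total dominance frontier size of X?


DF(X) = direct successor contributions + join point contributions
= 38 + 12 = 50

50


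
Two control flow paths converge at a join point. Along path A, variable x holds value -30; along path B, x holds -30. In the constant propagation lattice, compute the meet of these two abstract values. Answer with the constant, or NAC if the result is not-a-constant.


Meet operation: if both paths give the same constant, result is that constant; if they differ, result is NAC (not-a-constant).
Path A: -30, Path B: -30 -> equal
Result: constant -> -30

-30


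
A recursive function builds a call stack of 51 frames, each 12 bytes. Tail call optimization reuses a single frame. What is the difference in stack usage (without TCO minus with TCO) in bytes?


Without TCO: 51 * 12 = 612 bytes
With TCO: reuse 1 frame = 12 bytes
Savings = 612 - 12 = 600

600


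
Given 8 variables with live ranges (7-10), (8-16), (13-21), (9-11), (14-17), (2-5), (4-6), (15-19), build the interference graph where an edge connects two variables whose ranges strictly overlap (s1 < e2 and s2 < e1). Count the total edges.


Check all pairs for overlapping intervals.
Two intervals (s1,e1) and (s2,e2) overlap if s1 < e2 and s2 < e1.
v0 (7-10) vs v1..v7: overlaps v1, v3 -> 2
v1 (8-16) vs v2..v7: overlaps v2, v3, v4, v7 -> 4
v2 (13-21) vs v3..v7: overlaps v4, v7 -> 2
v3 (9-11) vs v4..v7: overlaps none -> 0
v4 (14-17) vs v5..v7: overlaps v7 -> 1
v5 (2-5) vs v6..v7: overlaps v6 -> 1
v6 (4-6) vs v7: overlaps none -> 0
Total overlapping pairs = 2 + 4 + 2 + 0 + 1 + 1 + 0 = 10

10


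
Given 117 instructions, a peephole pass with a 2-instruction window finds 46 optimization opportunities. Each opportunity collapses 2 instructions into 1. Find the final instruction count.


Each match removes 1 instructions.
Total removed = 46 * 1 = 46
Remaining = 117 - 46 = 71

71


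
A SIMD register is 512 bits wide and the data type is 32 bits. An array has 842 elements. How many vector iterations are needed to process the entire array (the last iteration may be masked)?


Width = 512 / 32 = 16 elements per vector op
Iterations = ceil(842 / 16) = 53

53


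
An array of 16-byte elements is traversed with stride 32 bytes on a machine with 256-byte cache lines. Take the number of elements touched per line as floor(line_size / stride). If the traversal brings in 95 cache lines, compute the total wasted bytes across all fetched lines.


Elements per line = floor(256 / 32) = 8
Bytes used per line = 8 * 16 = 128
Wasted per line = 256 - 128 = 128
Total wasted = 128 * 95 = 12160

12160


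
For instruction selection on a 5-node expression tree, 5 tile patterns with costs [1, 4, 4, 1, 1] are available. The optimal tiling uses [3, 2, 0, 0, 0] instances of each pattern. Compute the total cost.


Total cost = sum(count_i * cost_i)
= 3*1 + 2*4 + 0*4 + 0*1 + 0*1
= 11

11


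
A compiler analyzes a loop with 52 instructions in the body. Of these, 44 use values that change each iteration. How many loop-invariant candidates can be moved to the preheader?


Invariant candidates = total - loop-dependent
= 52 - 44 = 8

8


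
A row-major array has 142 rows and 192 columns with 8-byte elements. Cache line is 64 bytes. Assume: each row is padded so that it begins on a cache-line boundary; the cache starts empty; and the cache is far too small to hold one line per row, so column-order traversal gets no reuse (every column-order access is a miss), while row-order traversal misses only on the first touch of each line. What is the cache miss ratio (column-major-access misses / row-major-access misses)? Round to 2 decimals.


Each row occupies 192 * 8 = 1536 bytes and starts on a line boundary, so it spans ceil(1536 / 64) = 24 cache lines.
Row-major traversal misses (one per line touched): 142 * ceil(192 * 8 / 64) = 3408
Column-major traversal misses (no reuse, every access misses): 142 * 192 = 27264
Ratio = 27264 / 3408 = 8.0

8.0


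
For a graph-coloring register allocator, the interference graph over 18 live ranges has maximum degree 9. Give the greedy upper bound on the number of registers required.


Greedy coloring never needs more than (max_degree + 1) colors: when coloring a vertex, at most max_degree neighbors are already colored.
Upper bound = 9 + 1 = 10

10


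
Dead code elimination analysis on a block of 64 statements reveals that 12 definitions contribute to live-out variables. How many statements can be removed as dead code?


Dead code = total statements - live definitions
= 64 - 12 = 52

52


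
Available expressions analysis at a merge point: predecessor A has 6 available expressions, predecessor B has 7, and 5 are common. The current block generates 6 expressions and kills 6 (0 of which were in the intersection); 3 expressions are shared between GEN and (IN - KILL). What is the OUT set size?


IN = intersection of predecessors = 5
IN - KILL = 5 - 0 = 5
|OUT| = |GEN| + |IN - KILL| - |GEN ∩ (IN - KILL)| = 6 + 5 - 3 = 8

8


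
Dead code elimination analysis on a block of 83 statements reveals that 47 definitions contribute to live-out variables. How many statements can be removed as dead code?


Dead code = total statements - live definitions
= 83 - 47 = 36

36


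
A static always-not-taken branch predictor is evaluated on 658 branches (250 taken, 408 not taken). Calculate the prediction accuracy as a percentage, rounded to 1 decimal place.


Predictor: always-not-taken
Correct predictions = 408
Accuracy = 408 / 658 * 100 = 62.0%

62.0


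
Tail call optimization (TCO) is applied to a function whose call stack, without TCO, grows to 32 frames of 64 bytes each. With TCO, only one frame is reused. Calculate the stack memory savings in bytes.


Without TCO: 32 * 64 = 2048 bytes
With TCO: reuse 1 frame = 64 bytes
Savings = 2048 - 64 = 1984

1984


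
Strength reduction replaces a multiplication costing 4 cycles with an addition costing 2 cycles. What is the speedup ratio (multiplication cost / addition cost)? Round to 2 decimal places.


Ratio = mult_cost / add_cost = 4 / 2 = 2.0

2.0


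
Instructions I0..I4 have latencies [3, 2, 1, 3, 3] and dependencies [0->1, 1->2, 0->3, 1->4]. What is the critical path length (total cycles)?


Compute longest path through dependency graph: dist(Ik) = max over predecessors of dist + latency(Ik).
dist(I0) = latency 3 = 3
dist(I1) = dist(I0) + 2 = 3 + 2 = 5
dist(I2) = dist(I1) + 1 = 5 + 1 = 6
dist(I3) = dist(I0) + 3 = 3 + 3 = 6
dist(I4) = dist(I1) + 3 = 5 + 3 = 8
Critical path = max dist = 8

8


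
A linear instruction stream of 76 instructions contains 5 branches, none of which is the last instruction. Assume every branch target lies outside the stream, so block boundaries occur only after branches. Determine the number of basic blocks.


With no in-sequence branch targets, the leaders are the first instruction plus the instruction after each branch.
Number of basic blocks = branches + 1
= 5 + 1 = 6

6


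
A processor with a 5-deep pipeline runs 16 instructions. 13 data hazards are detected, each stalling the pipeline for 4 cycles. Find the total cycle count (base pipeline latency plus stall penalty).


Base cycles = 5 + 16 - 1 = 20
Total stalls = 13 * 4 = 52
Total = 20 + 52 = 72

72


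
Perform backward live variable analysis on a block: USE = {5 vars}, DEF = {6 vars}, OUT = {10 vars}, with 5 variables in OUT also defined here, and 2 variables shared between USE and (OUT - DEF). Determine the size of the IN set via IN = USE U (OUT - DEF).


OUT - DEF: 10 - 5 = 5
|IN| = |USE| + |OUT - DEF| - |USE ∩ (OUT - DEF)| = 5 + 5 - 2 = 8

8


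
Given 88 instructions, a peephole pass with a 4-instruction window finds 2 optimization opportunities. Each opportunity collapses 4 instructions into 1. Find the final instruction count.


Each match removes 3 instructions.
Total removed = 2 * 3 = 6
Remaining = 88 - 6 = 82

82


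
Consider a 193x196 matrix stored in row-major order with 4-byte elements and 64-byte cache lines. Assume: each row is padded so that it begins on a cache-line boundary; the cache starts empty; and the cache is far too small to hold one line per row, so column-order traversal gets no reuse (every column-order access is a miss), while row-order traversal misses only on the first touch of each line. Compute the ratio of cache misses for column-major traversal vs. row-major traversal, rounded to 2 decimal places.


Each row occupies 196 * 4 = 784 bytes and starts on a line boundary, so it spans ceil(784 / 64) = 13 cache lines.
Row-major traversal misses (one per line touched): 193 * ceil(196 * 4 / 64) = 2509
Column-major traversal misses (no reuse, every access misses): 193 * 196 = 37828
Ratio = 37828 / 2509 = 15.08

15.08


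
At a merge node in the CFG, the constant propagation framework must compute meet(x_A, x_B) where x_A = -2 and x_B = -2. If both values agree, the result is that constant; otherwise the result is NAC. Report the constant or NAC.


Meet operation: if both paths give the same constant, result is that constant; if they differ, result is NAC (not-a-constant).
Path A: -2, Path B: -2 -> equal
Result: constant -> -2

-2


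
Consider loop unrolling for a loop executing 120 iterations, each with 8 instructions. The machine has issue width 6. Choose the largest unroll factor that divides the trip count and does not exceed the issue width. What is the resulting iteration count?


Largest divisor of 120 <= 6 is 6
New iterations = 120 / 6 = 20

20


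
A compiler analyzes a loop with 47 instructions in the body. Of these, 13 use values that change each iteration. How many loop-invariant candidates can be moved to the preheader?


Invariant candidates = total - loop-dependent
= 47 - 13 = 34

34


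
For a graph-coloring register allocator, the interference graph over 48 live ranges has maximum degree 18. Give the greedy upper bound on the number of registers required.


Greedy coloring never needs more than (max_degree + 1) colors: when coloring a vertex, at most max_degree neighbors are already colored.
Upper bound = 18 + 1 = 19

19


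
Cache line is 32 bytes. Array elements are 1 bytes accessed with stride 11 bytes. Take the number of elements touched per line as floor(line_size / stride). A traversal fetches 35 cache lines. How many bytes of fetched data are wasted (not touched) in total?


Elements per line = floor(32 / 11) = 2
Bytes used per line = 2 * 1 = 2
Wasted per line = 32 - 2 = 30
Total wasted = 30 * 35 = 1050

1050


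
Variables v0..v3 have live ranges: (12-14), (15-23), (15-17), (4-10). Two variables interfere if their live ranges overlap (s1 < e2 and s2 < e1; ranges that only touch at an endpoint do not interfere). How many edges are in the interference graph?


Check all pairs for overlapping intervals.
Two intervals (s1,e1) and (s2,e2) overlap if s1 < e2 and s2 < e1.
v0 (12-14) vs v1..v3: overlaps none -> 0
v1 (15-23) vs v2..v3: overlaps v2 -> 1
v2 (15-17) vs v3: overlaps none -> 0
Total overlapping pairs = 0 + 1 + 0 = 1

1


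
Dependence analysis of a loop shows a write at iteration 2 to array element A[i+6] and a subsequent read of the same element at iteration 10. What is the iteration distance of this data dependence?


Distance = read iteration - write iteration
= 10 - 2 = 8

8


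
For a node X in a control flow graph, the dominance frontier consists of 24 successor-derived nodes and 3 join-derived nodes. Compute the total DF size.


DF(X) = direct successor contributions + join point contributions
= 24 + 3 = 27

27


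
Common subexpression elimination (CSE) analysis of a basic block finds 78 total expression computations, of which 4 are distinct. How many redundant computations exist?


CSE count = total expressions - unique expressions
= 78 - 4 = 74

74


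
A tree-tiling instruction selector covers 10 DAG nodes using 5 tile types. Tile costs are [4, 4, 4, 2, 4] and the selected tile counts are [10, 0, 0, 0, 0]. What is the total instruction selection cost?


Total cost = sum(count_i * cost_i)
= 10*4 + 0*4 + 0*4 + 0*2 + 0*4
= 40

40


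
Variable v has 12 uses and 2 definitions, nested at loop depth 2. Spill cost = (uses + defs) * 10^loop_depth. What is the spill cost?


uses + defs = 12 + 2 = 14
10^2 = 100
Spill cost = 14 * 100 = 1400

1400


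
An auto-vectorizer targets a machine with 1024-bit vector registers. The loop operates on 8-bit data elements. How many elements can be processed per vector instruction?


Width = SIMD bits / data type bits
= 1024 / 8 = 128

128


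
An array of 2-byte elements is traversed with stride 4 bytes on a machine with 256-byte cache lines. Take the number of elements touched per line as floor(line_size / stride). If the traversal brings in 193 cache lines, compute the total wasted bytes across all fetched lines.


Elements per line = floor(256 / 4) = 64
Bytes used per line = 64 * 2 = 128
Wasted per line = 256 - 128 = 128
Total wasted = 128 * 193 = 24704

24704


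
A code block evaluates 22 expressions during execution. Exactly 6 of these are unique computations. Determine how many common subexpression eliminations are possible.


CSE count = total expressions - unique expressions
= 22 - 6 = 16

16


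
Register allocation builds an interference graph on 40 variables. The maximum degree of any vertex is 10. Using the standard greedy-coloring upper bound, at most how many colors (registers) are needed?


Greedy coloring never needs more than (max_degree + 1) colors: when coloring a vertex, at most max_degree neighbors are already colored.
Upper bound = 10 + 1 = 11

11


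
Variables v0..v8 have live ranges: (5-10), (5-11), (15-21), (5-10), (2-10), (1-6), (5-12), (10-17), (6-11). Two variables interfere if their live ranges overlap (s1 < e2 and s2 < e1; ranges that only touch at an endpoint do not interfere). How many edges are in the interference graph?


Check all pairs for overlapping intervals.
Two intervals (s1,e1) and (s2,e2) overlap if s1 < e2 and s2 < e1.
v0 (5-10) vs v1..v8: overlaps v1, v3, v4, v5, v6, v8 -> 6
v1 (5-11) vs v2..v8: overlaps v3, v4, v5, v6, v7, v8 -> 6
v2 (15-21) vs v3..v8: overlaps v7 -> 1
v3 (5-10) vs v4..v8: overlaps v4, v5, v6, v8 -> 4
v4 (2-10) vs v5..v8: overlaps v5, v6, v8 -> 3
v5 (1-6) vs v6..v8: overlaps v6 -> 1
v6 (5-12) vs v7..v8: overlaps v7, v8 -> 2
v7 (10-17) vs v8: overlaps v8 -> 1
Total overlapping pairs = 6 + 6 + 1 + 4 + 3 + 1 + 2 + 1 = 24

24


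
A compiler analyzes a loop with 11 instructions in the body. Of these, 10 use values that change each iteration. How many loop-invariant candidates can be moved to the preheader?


Invariant candidates = total - loop-dependent
= 11 - 10 = 1

1


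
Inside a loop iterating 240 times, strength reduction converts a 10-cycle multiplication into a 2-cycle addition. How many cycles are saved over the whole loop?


Per-iteration saving = 10 - 2 = 8
Total saved = 240 * 8 = 1920

1920


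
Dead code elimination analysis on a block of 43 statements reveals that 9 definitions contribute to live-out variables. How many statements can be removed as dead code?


Dead code = total statements - live definitions
= 43 - 9 = 34

34


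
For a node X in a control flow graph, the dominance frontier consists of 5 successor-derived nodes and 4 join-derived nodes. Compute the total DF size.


DF(X) = direct successor contributions + join point contributions
= 5 + 4 = 9

9


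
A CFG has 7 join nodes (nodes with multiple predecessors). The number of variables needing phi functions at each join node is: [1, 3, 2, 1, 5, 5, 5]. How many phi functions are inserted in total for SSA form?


Total phi functions = sum of phi functions at each join node
= 1 + 3 + 2 + 1 + 5 + 5 + 5 = 22

22


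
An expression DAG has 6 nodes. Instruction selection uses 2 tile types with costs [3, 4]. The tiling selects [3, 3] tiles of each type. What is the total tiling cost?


Total cost = sum(count_i * cost_i)
= 3*3 + 3*4
= 21

21


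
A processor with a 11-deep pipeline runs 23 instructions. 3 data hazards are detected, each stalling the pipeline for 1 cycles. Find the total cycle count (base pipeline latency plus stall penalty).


Base cycles = 11 + 23 - 1 = 33
Total stalls = 3 * 1 = 3
Total = 33 + 3 = 36

36


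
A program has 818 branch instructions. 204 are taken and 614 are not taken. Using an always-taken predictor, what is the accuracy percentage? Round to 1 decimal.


Predictor: always-taken
Correct predictions = 204
Accuracy = 204 / 818 * 100 = 24.9%

24.9
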